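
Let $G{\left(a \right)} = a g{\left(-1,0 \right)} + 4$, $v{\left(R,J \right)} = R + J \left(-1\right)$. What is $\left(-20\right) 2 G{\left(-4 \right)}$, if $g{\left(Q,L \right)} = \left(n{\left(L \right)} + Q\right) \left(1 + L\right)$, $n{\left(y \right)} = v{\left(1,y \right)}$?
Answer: $-160$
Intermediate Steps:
$v{\left(R,J \right)} = R - J$
$n{\left(y \right)} = 1 - y$
$g{\left(Q,L \right)} = \left(1 + L\right) \left(1 + Q - L\right)$ ($g{\left(Q,L \right)} = \left(\left(1 - L\right) + Q\right) \left(1 + L\right) = \left(1 + Q - L\right) \left(1 + L\right) = \left(1 + L\right) \left(1 + Q - L\right)$)
$G{\left(a \right)} = 4$ ($G{\left(a \right)} = a \left(1 - 1 - 0^{2} + 0 \left(-1\right)\right) + 4 = a \left(1 - 1 - 0 + 0\right) + 4 = a \left(1 - 1 + 0 + 0\right) + 4 = a 0 + 4 = 0 + 4 = 4$)
$\left(-20\right) 2 G{\left(-4 \right)} = \left(-20\right) 2 \cdot 4 = \left(-40\right) 4 = -160$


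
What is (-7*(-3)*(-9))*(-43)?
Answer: 8127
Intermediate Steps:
(-7*(-3)*(-9))*(-43) = (21*(-9))*(-43) = -189*(-43) = 8127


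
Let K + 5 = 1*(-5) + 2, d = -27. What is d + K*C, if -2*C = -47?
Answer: -215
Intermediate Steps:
C = 47/2 (C = -½*(-47) = 47/2 ≈ 23.500)
K = -8 (K = -5 + (1*(-5) + 2) = -5 + (-5 + 2) = -5 - 3 = -8)
d + K*C = -27 - 8*47/2 = -27 - 188 = -215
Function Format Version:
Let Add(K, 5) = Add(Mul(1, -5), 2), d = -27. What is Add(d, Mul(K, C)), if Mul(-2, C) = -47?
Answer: -215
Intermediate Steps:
C = Rational(47, 2) (C = Mul(Rational(-1, 2), -47) = Rational(47, 2) ≈ 23.500)
K = -8 (K = Add(-5, Add(Mul(1, -5), 2)) = Add(-5, Add(-5, 2)) = Add(-5, -3) = -8)
Add(d, Mul(K, C)) = Add(-27, Mul(-8, Rational(47, 2))) = Add(-27, -188) = -215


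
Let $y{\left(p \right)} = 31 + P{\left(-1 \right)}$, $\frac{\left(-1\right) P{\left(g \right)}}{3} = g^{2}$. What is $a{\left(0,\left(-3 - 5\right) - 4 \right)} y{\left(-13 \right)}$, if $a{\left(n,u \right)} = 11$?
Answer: $308$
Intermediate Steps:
$P{\left(g \right)} = - 3 g^{2}$
$y{\left(p \right)} = 28$ ($y{\left(p \right)} = 31 - 3 \left(-1\right)^{2} = 31 - 3 = 28$)
$a{\left(0,\left(-3 - 5\right) - 4 \right)} y{\left(-13 \right)} = 11 \cdot 28 = 308$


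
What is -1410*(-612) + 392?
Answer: 863312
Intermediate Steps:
-1410*(-612) + 392 = 862920 + 392 = 863312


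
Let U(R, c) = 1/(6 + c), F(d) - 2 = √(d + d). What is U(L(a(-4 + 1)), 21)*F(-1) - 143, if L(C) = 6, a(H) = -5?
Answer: -3859/27 + I*√2/27 ≈ -142.93 + 0.052378*I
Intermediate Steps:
F(d) = 2 + √2*√d (F(d) = 2 + √(d + d) = 2 + √(2*d) = 2 + √2*√d)
U(L(a(-4 + 1)), 21)*F(-1) - 143 = (2 + √2*√(-1))/(6 + 21) - 143 = (2 + √2*I)/27 - 143 = (2 + I*√2)/27 - 143 = (2/27 + I*√2/27) - 143 = -3859/27 + I*√2/27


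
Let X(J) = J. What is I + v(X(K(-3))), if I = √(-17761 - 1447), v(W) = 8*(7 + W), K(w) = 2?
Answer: 72 + 98*I*√2 ≈ 72.0 + 138.59*I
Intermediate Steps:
v(W) = 56 + 8*W
I = 98*I*√2 (I = √(-19208) = 98*I*√2 ≈ 138.59*I)
I + v(X(K(-3))) = 98*I*√2 + (56 + 8*2) = 98*I*√2 + (56 + 16) = 98*I*√2 + 72 = 72 + 98*I*√2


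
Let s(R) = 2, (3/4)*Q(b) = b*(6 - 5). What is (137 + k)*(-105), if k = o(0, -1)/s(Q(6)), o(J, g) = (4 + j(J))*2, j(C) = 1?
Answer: -14910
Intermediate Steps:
Q(b) = 4*b/3 (Q(b) = 4*(b*(6 - 5))/3 = 4*(b*1)/3 = 4*b/3)
o(J, g) = 10 (o(J, g) = (4 + 1)*2 = 5*2 = 10)
k = 5 (k = 10/2 = 10*(½) = 5)
(137 + k)*(-105) = (137 + 5)*(-105) = 142*(-105) = -14910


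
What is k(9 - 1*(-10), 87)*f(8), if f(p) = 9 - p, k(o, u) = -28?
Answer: -28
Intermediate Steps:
k(9 - 1*(-10), 87)*f(8) = -28*(9 - 1*8) = -28*(9 - 8) = -28*1 = -28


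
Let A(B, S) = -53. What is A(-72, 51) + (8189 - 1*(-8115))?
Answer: 16251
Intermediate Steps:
A(-72, 51) + (8189 - 1*(-8115)) = -53 + (8189 - 1*(-8115)) = -53 + (8189 + 8115) = -53 + 16304 = 16251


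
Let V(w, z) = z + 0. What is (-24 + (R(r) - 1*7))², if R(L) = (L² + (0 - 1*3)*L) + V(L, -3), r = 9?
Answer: 400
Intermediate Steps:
V(w, z) = z
R(L) = -3 + L² - 3*L (R(L) = (L² + (0 - 1*3)*L) - 3 = (L² + (0 - 3)*L) - 3 = (L² - 3*L) - 3 = -3 + L² - 3*L)
(-24 + (R(r) - 1*7))² = (-24 + ((-3 + 9² - 3*9) - 1*7))² = (-24 + ((-3 + 81 - 27) - 7))² = (-24 + (51 - 7))² = (-24 + 44)² = 20² = 400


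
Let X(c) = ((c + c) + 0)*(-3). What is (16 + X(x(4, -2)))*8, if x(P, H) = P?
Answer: -64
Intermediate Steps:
X(c) = -6*c (X(c) = (2*c + 0)*(-3) = (2*c)*(-3) = -6*c)
(16 + X(x(4, -2)))*8 = (16 - 6*4)*8 = (16 - 24)*8 = -8*8 = -64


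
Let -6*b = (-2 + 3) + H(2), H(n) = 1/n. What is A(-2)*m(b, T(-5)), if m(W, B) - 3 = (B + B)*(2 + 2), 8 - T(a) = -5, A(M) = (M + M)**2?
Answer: 1712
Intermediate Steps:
A(M) = 4*M**2 (A(M) = (2*M)**2 = 4*M**2)
T(a) = 13 (T(a) = 8 - 1*(-5) = 8 + 5 = 13)
b = -1/4 (b = -((-2 + 3) + 1/2)/6 = -(1 + 1/2)/6 = -1/6*3/2 = -1/4 ≈ -0.25000)
m(W, B) = 3 + 8*B (m(W, B) = 3 + (B + B)*(2 + 2) = 3 + (2*B)*4 = 3 + 8*B)
A(-2)*m(b, T(-5)) = (4*(-2)**2)*(3 + 8*13) = (4*4)*(3 + 104) = 16*107 = 1712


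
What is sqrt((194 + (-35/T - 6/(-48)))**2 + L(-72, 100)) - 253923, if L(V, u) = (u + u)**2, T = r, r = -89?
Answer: -253923 + sqrt(39459179009)/712 ≈ -2.5364e+5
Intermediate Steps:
T = -89
L(V, u) = 4*u**2 (L(V, u) = (2*u)**2 = 4*u**2)
sqrt((194 + (-35/T - 6/(-48)))**2 + L(-72, 100)) - 253923 = sqrt((194 + (-35/(-89) - 6/(-48)))**2 + 4*100**2) - 253923 = sqrt((194 + (-35*(-1/89) - 6*(-1/48)))**2 + 4*10000) - 253923 = sqrt((194 + (35/89 + 1/8))**2 + 40000) - 253923 = sqrt((194 + 369/712)**2 + 40000) - 253923 = sqrt((138497/712)**2 + 40000) - 253923 = sqrt(19181419009/506944 + 40000) - 253923 = sqrt(39459179009/506944) - 253923 = sqrt(39459179009)/712 - 253923 = -253923 + sqrt(39459179009)/712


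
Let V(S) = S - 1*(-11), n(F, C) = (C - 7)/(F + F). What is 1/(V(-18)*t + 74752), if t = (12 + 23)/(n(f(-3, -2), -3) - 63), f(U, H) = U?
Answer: 184/13755103 ≈ 1.3377e-5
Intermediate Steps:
n(F, C) = (-7 + C)/(2*F) (n(F, C) = (-7 + C)/((2*F)) = (-7 + C)*(1/(2*F)) = (-7 + C)/(2*F))
V(S) = 11 + S (V(S) = S + 11 = 11 + S)
t = -105/184 (t = (12 + 23)/((½)*(-7 - 3)/(-3) - 63) = 35/((½)*(-⅓)*(-10) - 63) = 35/(5/3 - 63) = 35/(-184/3) = 35*(-3/184) = -105/184 ≈ -0.57065)
1/(V(-18)*t + 74752) = 1/((11 - 18)*(-105/184) + 74752) = 1/(-7*(-105/184) + 74752) = 1/(735/184 + 74752) = 1/(13755103/184) = 184/13755103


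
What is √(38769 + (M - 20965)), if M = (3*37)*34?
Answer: √21578 ≈ 146.89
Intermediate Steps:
M = 3774 (M = 111*34 = 3774)
√(38769 + (M - 20965)) = √(38769 + (3774 - 20965)) = √(38769 - 17191) = √21578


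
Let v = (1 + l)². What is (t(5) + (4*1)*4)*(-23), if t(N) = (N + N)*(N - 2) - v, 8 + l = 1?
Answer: -230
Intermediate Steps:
l = -7 (l = -8 + 1 = -7)
v = 36 (v = (1 - 7)² = (-6)² = 36)
t(N) = -36 + 2*N*(-2 + N) (t(N) = (N + N)*(N - 2) - 1*36 = (2*N)*(-2 + N) - 36 = 2*N*(-2 + N) - 36 = -36 + 2*N*(-2 + N))
(t(5) + (4*1)*4)*(-23) = ((-36 - 4*5 + 2*5²) + (4*1)*4)*(-23) = ((-36 - 20 + 2*25) + 4*4)*(-23) = ((-36 - 20 + 50) + 16)*(-23) = (-6 + 16)*(-23) = 10*(-23) = -230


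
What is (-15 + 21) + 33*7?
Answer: 237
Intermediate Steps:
(-15 + 21) + 33*7 = 6 + 231 = 237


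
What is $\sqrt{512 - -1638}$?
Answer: $5 \sqrt{86} \approx 46.368$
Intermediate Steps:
$\sqrt{512 - -1638} = \sqrt{512 + \left(-81 + 1719\right)} = \sqrt{512 + 1638} = \sqrt{2150} = 5 \sqrt{86}$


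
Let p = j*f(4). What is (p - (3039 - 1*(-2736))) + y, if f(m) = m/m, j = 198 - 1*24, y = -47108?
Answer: -52709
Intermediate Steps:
j = 174 (j = 198 - 24 = 174)
f(m) = 1
p = 174 (p = 174*1 = 174)
(p - (3039 - 1*(-2736))) + y = (174 - (3039 - 1*(-2736))) - 47108 = (174 - (3039 + 2736)) - 47108 = (174 - 1*5775) - 47108 = (174 - 5775) - 47108 = -5601 - 47108 = -52709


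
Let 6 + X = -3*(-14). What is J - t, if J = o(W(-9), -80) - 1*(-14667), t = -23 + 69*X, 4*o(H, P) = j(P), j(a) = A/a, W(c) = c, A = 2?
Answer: 1952959/160 ≈ 12206.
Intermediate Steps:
X = 36 (X = -6 - 3*(-14) = -6 + 42 = 36)
j(a) = 2/a
o(H, P) = 1/(2*P) (o(H, P) = (2/P)/4 = 1/(2*P))
t = 2461 (t = -23 + 69*36 = -23 + 2484 = 2461)
J = 2346719/160 (J = (1/2)/(-80) - 1*(-14667) = (1/2)*(-1/80) + 14667 = -1/160 + 14667 = 2346719/160 ≈ 14667.)
J - t = 2346719/160 - 1*2461 = 2346719/160 - 2461 = 1952959/160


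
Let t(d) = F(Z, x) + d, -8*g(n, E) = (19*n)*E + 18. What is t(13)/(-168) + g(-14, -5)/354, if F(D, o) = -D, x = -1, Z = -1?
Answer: -33/59 ≈ -0.55932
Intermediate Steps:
g(n, E) = -9/4 - 19*E*n/8 (g(n, E) = -((19*n)*E + 18)/8 = -(19*E*n + 18)/8 = -(18 + 19*E*n)/8 = -9/4 - 19*E*n/8)
t(d) = 1 + d (t(d) = -1*(-1) + d = 1 + d)
t(13)/(-168) + g(-14, -5)/354 = (1 + 13)/(-168) + (-9/4 - 19/8*(-5)*(-14))/354 = 14*(-1/168) + (-9/4 - 665/4)*(1/354) = -1/12 - 337/2*1/354 = -1/12 - 337/708 = -33/59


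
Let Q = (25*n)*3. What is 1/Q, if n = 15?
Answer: 1/1125 ≈ 0.00088889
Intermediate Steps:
Q = 1125 (Q = (25*15)*3 = 375*3 = 1125)
1/Q = 1/1125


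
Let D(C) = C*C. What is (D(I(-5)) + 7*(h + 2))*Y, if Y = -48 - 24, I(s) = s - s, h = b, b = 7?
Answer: -4536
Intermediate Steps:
h = 7
I(s) = 0
D(C) = C²
Y = -72
(D(I(-5)) + 7*(h + 2))*Y = (0² + 7*(7 + 2))*(-72) = (0 + 7*9)*(-72) = (0 + 63)*(-72) = 63*(-72) = -4536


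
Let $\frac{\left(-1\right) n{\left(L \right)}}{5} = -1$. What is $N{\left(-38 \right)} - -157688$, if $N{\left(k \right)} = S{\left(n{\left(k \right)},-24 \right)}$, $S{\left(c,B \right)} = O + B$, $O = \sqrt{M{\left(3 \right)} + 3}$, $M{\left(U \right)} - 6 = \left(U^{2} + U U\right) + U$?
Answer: $157664 + \sqrt{30} \approx 1.5767 \cdot 10^{5}$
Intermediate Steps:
$n{\left(L \right)} = 5$ ($n{\left(L \right)} = \left(-5\right) \left(-1\right) = 5$)
$M{\left(U \right)} = 6 + U + 2 U^{2}$ ($M{\left(U \right)} = 6 + \left(\left(U^{2} + U U\right) + U\right) = 6 + \left(\left(U^{2} + U^{2}\right) + U\right) = 6 + \left(2 U^{2} + U\right) = 6 + \left(U + 2 U^{2}\right) = 6 + U + 2 U^{2}$)
$O = \sqrt{30}$ ($O = \sqrt{\left(6 + 3 + 2 \cdot 3^{2}\right) + 3} = \sqrt{\left(6 + 3 + 2 \cdot 9\right) + 3} = \sqrt{\left(6 + 3 + 18\right) + 3} = \sqrt{27 + 3} = \sqrt{30} \approx 5.4772$)
$S{\left(c,B \right)} = B + \sqrt{30}$ ($S{\left(c,B \right)} = \sqrt{30} + B = B + \sqrt{30}$)
$N{\left(k \right)} = -24 + \sqrt{30}$
$N{\left(-38 \right)} - -157688 = \left(-24 + \sqrt{30}\right) - -157688 = \left(-24 + \sqrt{30}\right) + 157688 = 157664 + \sqrt{30}$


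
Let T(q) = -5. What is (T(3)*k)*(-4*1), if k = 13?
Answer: 260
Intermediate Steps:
(T(3)*k)*(-4*1) = (-5*13)*(-4*1) = -65*(-4) = 260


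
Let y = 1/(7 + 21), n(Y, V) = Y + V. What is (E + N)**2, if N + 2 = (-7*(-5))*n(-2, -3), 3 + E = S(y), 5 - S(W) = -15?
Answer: 25600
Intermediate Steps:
n(Y, V) = V + Y
y = 1/28 ≈ 0.035714
S(W) = 20 (S(W) = 5 - 1*(-15) = 5 + 15 = 20)
E = 17 (E = -3 + 20 = 17)
N = -177 (N = -2 + (-7*(-5))*(-3 - 2) = -2 + 35*(-5) = -2 - 175 = -177)
(E + N)**2 = (17 - 177)**2 = (-160)**2 = 25600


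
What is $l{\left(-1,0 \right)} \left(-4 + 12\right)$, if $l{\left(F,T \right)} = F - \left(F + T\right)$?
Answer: $0$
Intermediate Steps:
$l{\left(F,T \right)} = - T$ ($l{\left(F,T \right)} = F - \left(F + T\right) = - T$)
$l{\left(-1,0 \right)} \left(-4 + 12\right) = \left(-1\right) 0 \left(-4 + 12\right) = 0 \cdot 8 = 0$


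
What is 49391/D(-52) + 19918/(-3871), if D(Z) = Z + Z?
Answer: -193264033/402584 ≈ -480.06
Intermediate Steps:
D(Z) = 2*Z
49391/D(-52) + 19918/(-3871) = 49391/((2*(-52))) + 19918/(-3871) = 49391/(-104) + 19918*(-1/3871) = 49391*(-1/104) - 19918/3871 = -49391/104 - 19918/3871 = -193264033/402584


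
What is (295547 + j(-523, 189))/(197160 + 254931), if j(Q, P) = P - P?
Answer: 295547/452091 ≈ 0.65373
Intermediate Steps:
j(Q, P) = 0
(295547 + j(-523, 189))/(197160 + 254931) = (295547 + 0)/(197160 + 254931) = 295547/452091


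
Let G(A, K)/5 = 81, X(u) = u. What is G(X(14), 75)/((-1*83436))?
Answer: -135/27812 ≈ -0.0048540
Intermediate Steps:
G(A, K) = 405 (G(A, K) = 5*81 = 405)
G(X(14), 75)/((-1*83436)) = 405/((-1*83436)) = 405/(-83436) = 405*(-1/83436) = -135/27812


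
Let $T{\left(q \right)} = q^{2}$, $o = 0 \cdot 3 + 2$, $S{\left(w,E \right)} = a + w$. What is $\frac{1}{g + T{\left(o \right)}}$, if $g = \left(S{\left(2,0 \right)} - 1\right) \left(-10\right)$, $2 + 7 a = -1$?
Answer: $- \frac{7}{12} \approx -0.58333$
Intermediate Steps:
$a = - \frac{3}{7}$ ($a = - \frac{2}{7} + \frac{1}{7} \left(-1\right) = - \frac{2}{7} - \frac{1}{7} = - \frac{3}{7} \approx -0.42857$)
$S{\left(w,E \right)} = - \frac{3}{7} + w$
$o = 2$ ($o = 0 + 2 = 2$)
$g = - \frac{40}{7}$ ($g = \left(\left(- \frac{3}{7} + 2\right) - 1\right) \left(-10\right) = \left(\frac{11}{7} - 1\right) \left(-10\right) = \frac{4}{7} \left(-10\right) = - \frac{40}{7} \approx -5.7143$)
$\frac{1}{g + T{\left(o \right)}} = \frac{1}{- \frac{40}{7} + 2^{2}} = \frac{1}{- \frac{40}{7} + 4} = \frac{1}{- \frac{12}{7}} = - \frac{7}{12}$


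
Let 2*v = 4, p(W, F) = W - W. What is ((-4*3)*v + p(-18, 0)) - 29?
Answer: -53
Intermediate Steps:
p(W, F) = 0
v = 2 (v = (½)*4 = 2)
((-4*3)*v + p(-18, 0)) - 29 = (-4*3*2 + 0) - 29 = (-12*2 + 0) - 29 = (-24 + 0) - 29 = -24 - 29 = -53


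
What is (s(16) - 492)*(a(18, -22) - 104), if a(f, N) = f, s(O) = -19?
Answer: 43946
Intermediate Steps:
(s(16) - 492)*(a(18, -22) - 104) = (-19 - 492)*(18 - 104) = -511*(-86) = 43946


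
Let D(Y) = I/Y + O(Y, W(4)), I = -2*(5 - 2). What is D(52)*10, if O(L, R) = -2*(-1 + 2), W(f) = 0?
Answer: -275/13 ≈ -21.154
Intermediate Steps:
I = -6 (I = -2*3 = -6)
O(L, R) = -2 (O(L, R) = -2*1 = -2)
D(Y) = -2 - 6/Y (D(Y) = -6/Y - 2 = -2 - 6/Y)
D(52)*10 = (-2 - 6/52)*10 = (-2 - 6*1/52)*10 = (-2 - 3/26)*10 = -55/26*10 = -275/13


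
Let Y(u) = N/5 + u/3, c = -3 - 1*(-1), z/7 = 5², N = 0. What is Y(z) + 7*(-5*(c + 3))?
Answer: 70/3 ≈ 23.333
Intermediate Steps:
z = 175 (z = 7*5² = 7*25 = 175)
c = -2 (c = -3 + 1 = -2)
Y(u) = u/3 (Y(u) = 0/5 + u/3 = 0*(⅕) + u*(⅓) = 0 + u/3 = u/3)
Y(z) + 7*(-5*(c + 3)) = (⅓)*175 + 7*(-5*(-2 + 3)) = 175/3 + 7*(-5*1) = 175/3 + 7*(-5) = 175/3 - 35 = 70/3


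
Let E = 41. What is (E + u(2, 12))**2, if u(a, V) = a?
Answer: 1849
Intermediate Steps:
(E + u(2, 12))**2 = (41 + 2)**2 = 43**2 = 1849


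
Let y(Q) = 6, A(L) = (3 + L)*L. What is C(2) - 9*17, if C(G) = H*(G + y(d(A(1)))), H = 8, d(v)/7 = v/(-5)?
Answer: -89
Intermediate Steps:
A(L) = L*(3 + L)
d(v) = -7*v/5 (d(v) = 7*(v/(-5)) = 7*(v*(-⅕)) = 7*(-v/5) = -7*v/5)
C(G) = 48 + 8*G (C(G) = 8*(G + 6) = 8*(6 + G) = 48 + 8*G)
C(2) - 9*17 = (48 + 8*2) - 9*17 = (48 + 16) - 153 = 64 - 153 = -89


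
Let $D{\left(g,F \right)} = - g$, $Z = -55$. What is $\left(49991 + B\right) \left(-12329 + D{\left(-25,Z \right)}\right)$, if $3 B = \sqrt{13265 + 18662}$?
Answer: $-615089264 - \frac{12304 \sqrt{31927}}{3} \approx -6.1582 \cdot 10^{8}$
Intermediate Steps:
$B = \frac{\sqrt{31927}}{3}$ ($B = \frac{\sqrt{13265 + 18662}}{3} = \frac{\sqrt{31927}}{3} \approx 59.56$)
$\left(49991 + B\right) \left(-12329 + D{\left(-25,Z \right)}\right) = \left(49991 + \frac{\sqrt{31927}}{3}\right) \left(-12329 - -25\right) = \left(49991 + \frac{\sqrt{31927}}{3}\right) \left(-12329 + 25\right) = \left(49991 + \frac{\sqrt{31927}}{3}\right) \left(-12304\right) = -615089264 - \frac{12304 \sqrt{31927}}{3}$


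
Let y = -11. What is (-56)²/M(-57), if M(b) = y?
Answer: -3136/11 ≈ -285.09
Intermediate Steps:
M(b) = -11
(-56)²/M(-57) = (-56)²/(-11) = 3136*(-1/11) = -3136/11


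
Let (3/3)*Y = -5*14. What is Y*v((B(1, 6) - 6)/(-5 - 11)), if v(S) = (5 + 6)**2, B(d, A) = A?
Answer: -8470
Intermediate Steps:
Y = -70 (Y = -5*14 = -70)
v(S) = 121 (v(S) = 11**2 = 121)
Y*v((B(1, 6) - 6)/(-5 - 11)) = -70*121 = -8470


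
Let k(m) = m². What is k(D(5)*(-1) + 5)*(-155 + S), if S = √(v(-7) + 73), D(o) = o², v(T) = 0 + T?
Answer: -62000 + 400*√66 ≈ -58750.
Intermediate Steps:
v(T) = T
S = √66 (S = √(-7 + 73) = √66 ≈ 8.1240)
k(D(5)*(-1) + 5)*(-155 + S) = (5²*(-1) + 5)²*(-155 + √66) = (25*(-1) + 5)²*(-155 + √66) = (-25 + 5)²*(-155 + √66) = (-20)²*(-155 + √66) = 400*(-155 + √66) = -62000 + 400*√66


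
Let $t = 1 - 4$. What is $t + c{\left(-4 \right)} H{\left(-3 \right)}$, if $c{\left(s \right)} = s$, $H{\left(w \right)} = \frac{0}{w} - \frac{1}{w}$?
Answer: $- \frac{13}{3} \approx -4.3333$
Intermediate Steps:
$H{\left(w \right)} = - \frac{1}{w}$ ($H{\left(w \right)} = 0 - \frac{1}{w} = - \frac{1}{w}$)
$t = -3$
$t + c{\left(-4 \right)} H{\left(-3 \right)} = -3 - 4 \left(- \frac{1}{-3}\right) = -3 - 4 \left(\left(-1\right) \left(- \frac{1}{3}\right)\right) = -3 - \frac{4}{3} = - \frac{13}{3}$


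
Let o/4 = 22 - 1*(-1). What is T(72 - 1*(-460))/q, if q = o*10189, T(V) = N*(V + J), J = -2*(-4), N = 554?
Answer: 74790/234347 ≈ 0.31914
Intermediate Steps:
o = 92 (o = 4*(22 - 1*(-1)) = 4*(22 + 1) = 4*23 = 92)
J = 8
T(V) = 4432 + 554*V (T(V) = 554*(V + 8) = 554*(8 + V) = 4432 + 554*V)
q = 937388 (q = 92*10189 = 937388)
T(72 - 1*(-460))/q = (4432 + 554*(72 - 1*(-460)))/937388 = (4432 + 554*(72 + 460))*(1/937388) = (4432 + 554*532)*(1/937388) = (4432 + 294728)*(1/937388) = 299160*(1/937388) = 74790/234347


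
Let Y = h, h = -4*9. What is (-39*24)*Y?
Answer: 33696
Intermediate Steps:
h = -36
Y = -36
(-39*24)*Y = -39*24*(-36) = -936*(-36) = 33696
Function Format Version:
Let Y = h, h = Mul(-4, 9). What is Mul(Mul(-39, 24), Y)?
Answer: 33696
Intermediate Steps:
h = -36
Y = -36
Mul(Mul(-39, 24), Y) = Mul(Mul(-39, 24), -36) = Mul(-936, -36) = 33696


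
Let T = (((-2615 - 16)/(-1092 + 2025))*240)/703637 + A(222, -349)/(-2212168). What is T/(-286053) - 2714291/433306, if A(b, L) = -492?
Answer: -7830488192438375007640939/1250049282892972123125641 ≈ -6.2641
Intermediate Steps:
T = -89488053999/121022793077494 (T = (((-2615 - 16)/(-1092 + 2025))*240)/703637 - 492/(-2212168) = (-2631/933*240)*(1/703637) - 492*(-1/2212168) = (-2631*1/933*240)*(1/703637) + 123/553042 = -877/311*240*(1/703637) + 123/553042 = -210480/311*1/703637 + 123/553042 = -210480/218831107 + 123/553042 = -89488053999/121022793077494 ≈ -0.00073943)
T/(-286053) - 2714291/433306 = -89488053999/121022793077494/(-286053) - 2714291/433306 = -89488053999/121022793077494*(-1/286053) - 2714291*1/433306 = 29829351333/11539644342732130394 - 2714291/433306 = -7830488192438375007640939/1250049282892972123125641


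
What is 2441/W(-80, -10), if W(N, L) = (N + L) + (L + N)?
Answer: -2441/180 ≈ -13.561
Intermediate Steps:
W(N, L) = 2*L + 2*N (W(N, L) = (L + N) + (L + N) = 2*L + 2*N)
2441/W(-80, -10) = 2441/(2*(-10) + 2*(-80)) = 2441/(-20 - 160) = 2441/(-180) = 2441*(-1/180) = -2441/180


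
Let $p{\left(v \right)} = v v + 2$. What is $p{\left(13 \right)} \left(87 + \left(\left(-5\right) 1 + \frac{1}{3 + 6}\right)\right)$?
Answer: $14041$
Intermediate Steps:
$p{\left(v \right)} = 2 + v^{2}$ ($p{\left(v \right)} = v^{2} + 2 = 2 + v^{2}$)
$p{\left(13 \right)} \left(87 + \left(\left(-5\right) 1 + \frac{1}{3 + 6}\right)\right) = \left(2 + 13^{2}\right) \left(87 + \left(\left(-5\right) 1 + \frac{1}{3 + 6}\right)\right) = \left(2 + 169\right) \left(87 - \left(5 - \frac{1}{9}\right)\right) = 171 \left(87 + \left(-5 + \frac{1}{9}\right)\right) = 171 \left(87 - \frac{44}{9}\right) = 171 \cdot \frac{739}{9} = 14041$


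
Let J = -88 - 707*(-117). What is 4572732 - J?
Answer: 4490101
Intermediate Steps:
J = 82631 (J = -88 + 82719 = 82631)
4572732 - J = 4572732 - 1*82631 = 4572732 - 82631 = 4490101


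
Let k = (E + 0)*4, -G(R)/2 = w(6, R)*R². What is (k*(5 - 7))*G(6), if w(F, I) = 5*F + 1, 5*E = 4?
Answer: 71424/5 ≈ 14285.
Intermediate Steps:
E = ⅘ (E = (⅕)*4 = ⅘ ≈ 0.80000)
w(F, I) = 1 + 5*F
G(R) = -62*R² (G(R) = -2*(1 + 5*6)*R² = -2*(1 + 30)*R² = -62*R²)
k = 16/5 (k = (⅘ + 0)*4 = (⅘)*4 = 16/5 ≈ 3.2000)
(k*(5 - 7))*G(6) = (16*(5 - 7)/5)*(-62*6²) = ((16/5)*(-2))*(-62*36) = -32/5*(-2232) = 71424/5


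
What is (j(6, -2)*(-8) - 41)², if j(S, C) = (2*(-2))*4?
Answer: 7569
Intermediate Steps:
j(S, C) = -16 (j(S, C) = -4*4 = -16)
(j(6, -2)*(-8) - 41)² = (-16*(-8) - 41)² = (128 - 41)² = 87² = 7569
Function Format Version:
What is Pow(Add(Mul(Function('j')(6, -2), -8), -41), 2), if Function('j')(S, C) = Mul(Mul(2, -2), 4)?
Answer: 7569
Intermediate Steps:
Function('j')(S, C) = -16 (Function('j')(S, C) = Mul(-4, 4) = -16)
Pow(Add(Mul(Function('j')(6, -2), -8), -41), 2) = Pow(Add(Mul(-16, -8), -41), 2) = Pow(Add(128, -41), 2) = Pow(87, 2) = 7569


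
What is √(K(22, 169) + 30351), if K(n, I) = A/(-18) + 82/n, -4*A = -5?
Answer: √528899558/132 ≈ 174.23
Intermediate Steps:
A = 5/4 (A = -¼*(-5) = 5/4 ≈ 1.2500)
K(n, I) = -5/72 + 82/n (K(n, I) = (5/4)/(-18) + 82/n = (5/4)*(-1/18) + 82/n = -5/72 + 82/n)
√(K(22, 169) + 30351) = √((-5/72 + 82/22) + 30351) = √((-5/72 + 82*(1/22)) + 30351) = √((-5/72 + 41/11) + 30351) = √(2897/792 + 30351) = √(24040889/792) = √528899558/132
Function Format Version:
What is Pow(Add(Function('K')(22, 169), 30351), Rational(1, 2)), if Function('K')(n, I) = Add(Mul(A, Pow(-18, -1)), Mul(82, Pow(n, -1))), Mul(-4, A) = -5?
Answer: Mul(Rational(1, 132), Pow(528899558, Rational(1, 2))) ≈ 174.23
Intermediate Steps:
A = Rational(5, 4) (A = Mul(Rational(-1, 4), -5) = Rational(5, 4) ≈ 1.2500)
Function('K')(n, I) = Add(Rational(-5, 72), Mul(82, Pow(n, -1))) (Function('K')(n, I) = Add(Mul(Rational(5, 4), Pow(-18, -1)), Mul(82, Pow(n, -1))) = Add(Mul(Rational(5, 4), Rational(-1, 18)), Mul(82, Pow(n, -1))) = Add(Rational(-5, 72), Mul(82, Pow(n, -1))))
Pow(Add(Function('K')(22, 169), 30351), Rational(1, 2)) = Pow(Add(Add(Rational(-5, 72), Mul(82, Pow(22, -1))), 30351), Rational(1, 2)) = Pow(Add(Add(Rational(-5, 72), Mul(82, Rational(1, 22))), 30351), Rational(1, 2)) = Pow(Add(Add(Rational(-5, 72), Rational(41, 11)), 30351), Rational(1, 2)) = Pow(Add(Rational(2897, 792), 30351), Rational(1, 2)) = Pow(Rational(24040889, 792), Rational(1, 2)) = Mul(Rational(1, 132), Pow(528899558, Rational(1, 2)))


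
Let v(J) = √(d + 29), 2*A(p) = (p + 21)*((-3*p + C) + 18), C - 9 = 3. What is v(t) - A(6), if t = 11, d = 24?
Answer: -162 + √53 ≈ -154.72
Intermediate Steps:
C = 12 (C = 9 + 3 = 12)
A(p) = (21 + p)*(30 - 3*p)/2 (A(p) = ((p + 21)*((-3*p + 12) + 18))/2 = ((21 + p)*((12 - 3*p) + 18))/2 = ((21 + p)*(30 - 3*p))/2 = (21 + p)*(30 - 3*p)/2)
v(J) = √53 (v(J) = √(24 + 29) = √53)
v(t) - A(6) = √53 - (315 - 33/2*6 - 3/2*6²) = √53 - (315 - 99 - 3/2*36) = √53 - (315 - 99 - 54) = √53 - 1*162 = √53 - 162 = -162 + √53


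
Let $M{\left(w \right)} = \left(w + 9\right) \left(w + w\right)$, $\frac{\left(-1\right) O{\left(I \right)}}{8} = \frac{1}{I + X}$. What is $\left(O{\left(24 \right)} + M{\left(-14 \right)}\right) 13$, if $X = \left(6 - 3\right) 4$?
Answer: $\frac{16354}{9} \approx 1817.1$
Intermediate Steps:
$X = 12$ ($X = 3 \cdot 4 = 12$)
$O{\left(I \right)} = - \frac{8}{12 + I}$ ($O{\left(I \right)} = - \frac{8}{I + 12} = - \frac{8}{12 + I}$)
$M{\left(w \right)} = 2 w \left(9 + w\right)$ ($M{\left(w \right)} = \left(9 + w\right) 2 w = 2 w \left(9 + w\right)$)
$\left(O{\left(24 \right)} + M{\left(-14 \right)}\right) 13 = \left(- \frac{8}{12 + 24} + 2 \left(-14\right) \left(9 - 14\right)\right) 13 = \left(- \frac{8}{36} + 2 \left(-14\right) \left(-5\right)\right) 13 = \left(\left(-8\right) \frac{1}{36} + 140\right) 13 = \left(- \frac{2}{9} + 140\right) 13 = \frac{1258}{9} \cdot 13 = \frac{16354}{9}$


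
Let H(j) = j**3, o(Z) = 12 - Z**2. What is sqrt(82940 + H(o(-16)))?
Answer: 2*I*sqrt(3610961) ≈ 3800.5*I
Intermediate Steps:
sqrt(82940 + H(o(-16))) = sqrt(82940 + (12 - 1*(-16)**2)**3) = sqrt(82940 + (12 - 1*256)**3) = sqrt(82940 + (12 - 256)**3) = sqrt(82940 + (-244)**3) = sqrt(82940 - 14526784) = sqrt(-14443844) = 2*I*sqrt(3610961)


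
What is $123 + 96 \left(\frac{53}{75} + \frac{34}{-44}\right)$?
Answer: $\frac{32081}{275} \approx 116.66$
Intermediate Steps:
$123 + 96 \left(\frac{53}{75} + \frac{34}{-44}\right) = 123 + 96 \left(53 \cdot \frac{1}{75} + 34 \left(- \frac{1}{44}\right)\right) = 123 + 96 \left(\frac{53}{75} - \frac{17}{22}\right) = 123 + 96 \left(- \frac{109}{1650}\right) = 123 - \frac{1744}{275} = \frac{32081}{275}$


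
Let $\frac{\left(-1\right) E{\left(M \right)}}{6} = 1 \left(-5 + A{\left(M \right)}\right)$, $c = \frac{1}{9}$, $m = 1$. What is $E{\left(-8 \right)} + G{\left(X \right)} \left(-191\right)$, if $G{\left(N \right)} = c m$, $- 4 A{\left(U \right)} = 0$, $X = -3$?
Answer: $\frac{79}{9} \approx 8.7778$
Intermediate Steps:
$c = \frac{1}{9} \approx 0.11111$
$A{\left(U \right)} = 0$ ($A{\left(U \right)} = \left(- \frac{1}{4}\right) 0 = 0$)
$E{\left(M \right)} = 30$ ($E{\left(M \right)} = - 6 \cdot 1 \left(-5 + 0\right) = - 6 \cdot 1 \left(-5\right) = \left(-6\right) \left(-5\right) = 30$)
$G{\left(N \right)} = \frac{1}{9}$ ($G{\left(N \right)} = \frac{1}{9} \cdot 1 = \frac{1}{9}$)
$E{\left(-8 \right)} + G{\left(X \right)} \left(-191\right) = 30 + \frac{1}{9} \left(-191\right) = 30 - \frac{191}{9} = \frac{79}{9}$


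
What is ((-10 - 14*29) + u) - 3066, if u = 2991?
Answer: -491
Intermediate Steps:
((-10 - 14*29) + u) - 3066 = ((-10 - 14*29) + 2991) - 3066 = ((-10 - 406) + 2991) - 3066 = (-416 + 2991) - 3066 = 2575 - 3066 = -491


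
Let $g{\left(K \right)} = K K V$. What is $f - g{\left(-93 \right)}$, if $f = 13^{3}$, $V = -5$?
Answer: $45442$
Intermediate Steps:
$g{\left(K \right)} = - 5 K^{2}$ ($g{\left(K \right)} = K K \left(-5\right) = K^{2} \left(-5\right) = - 5 K^{2}$)
$f = 2197$
$f - g{\left(-93 \right)} = 2197 - - 5 \left(-93\right)^{2} = 2197 - \left(-5\right) 8649 = 2197 - -43245 = 2197 + 43245 = 45442$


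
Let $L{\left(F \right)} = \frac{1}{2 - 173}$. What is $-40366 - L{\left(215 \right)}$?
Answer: $- \frac{6902585}{171} \approx -40366.0$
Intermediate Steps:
$L{\left(F \right)} = - \frac{1}{171}$ ($L{\left(F \right)} = \frac{1}{-171} = - \frac{1}{171}$)
$-40366 - L{\left(215 \right)} = -40366 - - \frac{1}{171} = -40366 + \frac{1}{171} = - \frac{6902585}{171}$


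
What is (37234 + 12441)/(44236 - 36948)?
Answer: 49675/7288 ≈ 6.8160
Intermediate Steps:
(37234 + 12441)/(44236 - 36948) = 49675/7288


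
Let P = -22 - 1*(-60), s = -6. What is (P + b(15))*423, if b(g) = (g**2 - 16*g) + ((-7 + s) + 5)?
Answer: 6345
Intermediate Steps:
P = 38 (P = -22 + 60 = 38)
b(g) = -8 + g**2 - 16*g (b(g) = (g**2 - 16*g) + ((-7 - 6) + 5) = (g**2 - 16*g) + (-13 + 5) = (g**2 - 16*g) - 8 = -8 + g**2 - 16*g)
(P + b(15))*423 = (38 + (-8 + 15**2 - 16*15))*423 = (38 + (-8 + 225 - 240))*423 = (38 - 23)*423 = 15*423 = 6345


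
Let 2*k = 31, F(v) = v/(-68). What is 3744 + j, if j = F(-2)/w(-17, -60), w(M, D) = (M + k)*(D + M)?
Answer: 14702689/3927 ≈ 3744.0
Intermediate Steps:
F(v) = -v/68 (F(v) = v*(-1/68) = -v/68)
k = 31/2 (k = (½)*31 = 31/2 ≈ 15.500)
w(M, D) = (31/2 + M)*(D + M) (w(M, D) = (M + 31/2)*(D + M) = (31/2 + M)*(D + M))
j = 1/3927 (j = (-1/68*(-2))/((-17)² + (31/2)*(-60) + (31/2)*(-17) - 60*(-17)) = 1/(34*(289 - 930 - 527/2 + 1020)) = 1/(34*(231/2)) = (1/34)*(2/231) = 1/3927 ≈ 0.00025465)
3744 + j = 3744 + 1/3927 = 14702689/3927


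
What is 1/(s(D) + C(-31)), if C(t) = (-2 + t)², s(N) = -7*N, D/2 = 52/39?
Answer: 3/3211 ≈ 0.00093429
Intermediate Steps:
D = 8/3 (D = 2*(52/39) = 2*(52*(1/39)) = 2*(4/3) = 8/3 ≈ 2.6667)
1/(s(D) + C(-31)) = 1/(-7*8/3 + (-2 - 31)²) = 1/(-56/3 + (-33)²) = 1/(-56/3 + 1089) = 1/(3211/3) = 3/3211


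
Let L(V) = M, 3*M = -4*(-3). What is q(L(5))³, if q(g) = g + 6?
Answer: 1000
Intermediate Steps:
M = 4 (M = (-4*(-3))/3 = (⅓)*12 = 4)
L(V) = 4
q(g) = 6 + g
q(L(5))³ = (6 + 4)³ = 10³ = 1000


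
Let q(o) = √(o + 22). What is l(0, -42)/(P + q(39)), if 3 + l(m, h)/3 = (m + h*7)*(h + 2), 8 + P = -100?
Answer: -3809268/11603 - 35271*√61/11603 ≈ -352.04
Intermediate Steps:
P = -108 (P = -8 - 100 = -108)
l(m, h) = -9 + 3*(2 + h)*(m + 7*h) (l(m, h) = -9 + 3*((m + h*7)*(h + 2)) = -9 + 3*((m + 7*h)*(2 + h)) = -9 + 3*((2 + h)*(m + 7*h)) = -9 + 3*(2 + h)*(m + 7*h))
q(o) = √(22 + o)
l(0, -42)/(P + q(39)) = (-9 + 6*0 + 21*(-42)² + 42*(-42) + 3*(-42)*0)/(-108 + √(22 + 39)) = (-9 + 0 + 21*1764 - 1764 + 0)/(-108 + √61) = (-9 + 0 + 37044 - 1764 + 0)/(-108 + √61) = 35271/(-108 + √61)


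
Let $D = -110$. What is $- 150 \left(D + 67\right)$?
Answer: $6450$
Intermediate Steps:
$- 150 \left(D + 67\right) = - 150 \left(-110 + 67\right) = \left(-150\right) \left(-43\right) = 6450$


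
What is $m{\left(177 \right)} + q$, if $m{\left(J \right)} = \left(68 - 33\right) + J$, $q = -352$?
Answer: $-140$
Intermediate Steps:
$m{\left(J \right)} = 35 + J$
$m{\left(177 \right)} + q = \left(35 + 177\right) - 352 = 212 - 352 = -140$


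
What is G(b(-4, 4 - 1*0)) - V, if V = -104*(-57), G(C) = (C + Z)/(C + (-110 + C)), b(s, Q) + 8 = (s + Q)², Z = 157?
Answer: -747077/126 ≈ -5929.2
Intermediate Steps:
b(s, Q) = -8 + (Q + s)² (b(s, Q) = -8 + (s + Q)² = -8 + (Q + s)²)
G(C) = (157 + C)/(-110 + 2*C) (G(C) = (C + 157)/(C + (-110 + C)) = (157 + C)/(-110 + 2*C))
V = 5928
G(b(-4, 4 - 1*0)) - V = (157 + (-8 + ((4 - 1*0) - 4)²))/(2*(-55 + (-8 + ((4 - 1*0) - 4)²))) - 1*5928 = (157 + (-8 + ((4 + 0) - 4)²))/(2*(-55 + (-8 + ((4 + 0) - 4)²))) - 5928 = (157 + (-8 + (4 - 4)²))/(2*(-55 + (-8 + (4 - 4)²))) - 5928 = (157 + (-8 + 0²))/(2*(-55 + (-8 + 0²))) - 5928 = (157 + (-8 + 0))/(2*(-55 + (-8 + 0))) - 5928 = (157 - 8)/(2*(-55 - 8)) - 5928 = (½)*149/(-63) - 5928 = (½)*(-1/63)*149 - 5928 = -149/126 - 5928 = -747077/126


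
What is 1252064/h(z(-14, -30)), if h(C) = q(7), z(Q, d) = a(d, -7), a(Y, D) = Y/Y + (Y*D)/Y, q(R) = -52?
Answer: -313016/13 ≈ -24078.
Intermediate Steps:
a(Y, D) = 1 + D (a(Y, D) = 1 + (D*Y)/Y = 1 + D)
z(Q, d) = -6 (z(Q, d) = 1 - 7 = -6)
h(C) = -52
1252064/h(z(-14, -30)) = 1252064/(-52) = 1252064*(-1/52) = -313016/13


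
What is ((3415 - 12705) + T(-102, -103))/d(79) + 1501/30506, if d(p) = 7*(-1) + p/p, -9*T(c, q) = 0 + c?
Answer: 424596017/274554 ≈ 1546.5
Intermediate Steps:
T(c, q) = -c/9 (T(c, q) = -(0 + c)/9 = -c/9)
d(p) = -6 (d(p) = -7 + 1 = -6)
((3415 - 12705) + T(-102, -103))/d(79) + 1501/30506 = ((3415 - 12705) - ⅑*(-102))/(-6) + 1501/30506 = (-9290 + 34/3)*(-⅙) + 1501*(1/30506) = -27836/3*(-⅙) + 1501/30506 = 13918/9 + 1501/30506 = 424596017/274554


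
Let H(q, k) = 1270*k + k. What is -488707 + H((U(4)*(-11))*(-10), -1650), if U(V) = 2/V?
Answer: -2585857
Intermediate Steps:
H(q, k) = 1271*k
-488707 + H((U(4)*(-11))*(-10), -1650) = -488707 + 1271*(-1650) = -488707 - 2097150 = -2585857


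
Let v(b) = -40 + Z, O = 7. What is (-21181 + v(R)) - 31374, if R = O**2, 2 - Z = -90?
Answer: -52503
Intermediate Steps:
Z = 92 (Z = 2 - 1*(-90) = 2 + 90 = 92)
R = 49 (R = 7**2 = 49)
v(b) = 52 (v(b) = -40 + 92 = 52)
(-21181 + v(R)) - 31374 = (-21181 + 52) - 31374 = -21129 - 31374 = -52503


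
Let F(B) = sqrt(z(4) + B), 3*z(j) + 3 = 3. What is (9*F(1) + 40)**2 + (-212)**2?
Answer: 47345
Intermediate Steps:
z(j) = 0 (z(j) = -1 + (1/3)*3 = -1 + 1 = 0)
F(B) = sqrt(B) (F(B) = sqrt(0 + B) = sqrt(B))
(9*F(1) + 40)**2 + (-212)**2 = (9*sqrt(1) + 40)**2 + (-212)**2 = (9*1 + 40)**2 + 44944 = (9 + 40)**2 + 44944 = 49**2 + 44944 = 2401 + 44944 = 47345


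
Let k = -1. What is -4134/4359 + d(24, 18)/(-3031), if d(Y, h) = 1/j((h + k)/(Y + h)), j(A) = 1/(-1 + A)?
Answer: -175385831/184969806 ≈ -0.94819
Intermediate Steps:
d(Y, h) = -1 + (-1 + h)/(Y + h) (d(Y, h) = 1/(1/(-1 + (h - 1)/(Y + h))) = 1/(1/(-1 + (-1 + h)/(Y + h))) = -1 + (-1 + h)/(Y + h))
-4134/4359 + d(24, 18)/(-3031) = -4134/4359 + ((-1 - 1*24)/(24 + 18))/(-3031) = -4134*1/4359 + ((-1 - 24)/42)*(-1/3031) = -1378/1453 + ((1/42)*(-25))*(-1/3031) = -1378/1453 - 25/42*(-1/3031) = -1378/1453 + 25/127302 = -175385831/184969806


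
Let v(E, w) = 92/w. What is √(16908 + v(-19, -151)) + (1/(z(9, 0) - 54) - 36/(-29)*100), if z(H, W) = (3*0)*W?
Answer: 194371/1566 + 2*√96376354/151 ≈ 254.15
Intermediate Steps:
z(H, W) = 0 (z(H, W) = 0*W = 0)
√(16908 + v(-19, -151)) + (1/(z(9, 0) - 54) - 36/(-29)*100) = √(16908 + 92/(-151)) + (1/(0 - 54) - 36/(-29)*100) = √(16908 + 92*(-1/151)) + (1/(-54) - 36*(-1/29)*100) = √(16908 - 92/151) + (-1/54 + (36/29)*100) = √(2553016/151) + (-1/54 + 3600/29) = 2*√96376354/151 + 194371/1566 = 194371/1566 + 2*√96376354/151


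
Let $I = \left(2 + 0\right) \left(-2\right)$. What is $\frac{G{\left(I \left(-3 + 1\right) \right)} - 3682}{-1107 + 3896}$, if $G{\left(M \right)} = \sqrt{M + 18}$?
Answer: $- \frac{3682}{2789} + \frac{\sqrt{26}}{2789} \approx -1.3184$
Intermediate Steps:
$I = -4$ ($I = 2 \left(-2\right) = -4$)
$G{\left(M \right)} = \sqrt{18 + M}$
$\frac{G{\left(I \left(-3 + 1\right) \right)} - 3682}{-1107 + 3896} = \frac{\sqrt{18 - 4 \left(-3 + 1\right)} - 3682}{-1107 + 3896} = \frac{\sqrt{18 - -8} - 3682}{2789} = \left(\sqrt{18 + 8} - 3682\right) \frac{1}{2789} = \left(\sqrt{26} - 3682\right) \frac{1}{2789} = \left(-3682 + \sqrt{26}\right) \frac{1}{2789} = - \frac{3682}{2789} + \frac{\sqrt{26}}{2789}$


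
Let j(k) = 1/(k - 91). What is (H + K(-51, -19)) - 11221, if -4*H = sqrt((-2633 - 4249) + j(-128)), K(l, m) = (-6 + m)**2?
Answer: -10596 - I*sqrt(330067821)/876 ≈ -10596.0 - 20.739*I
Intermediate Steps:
j(k) = 1/(-91 + k)
H = -I*sqrt(330067821)/876 (H = -sqrt((-2633 - 4249) + 1/(-91 - 128))/4 = -sqrt(-6882 + 1/(-219))/4 = -sqrt(-6882 - 1/219)/4 = -I*sqrt(330067821)/876 ≈ -20.739*I)
(H + K(-51, -19)) - 11221 = (-I*sqrt(330067821)/876 + (-6 - 19)**2) - 11221 = (-I*sqrt(330067821)/876 + (-25)**2) - 11221 = (-I*sqrt(330067821)/876 + 625) - 11221 = (625 - I*sqrt(330067821)/876) - 11221 = -10596 - I*sqrt(330067821)/876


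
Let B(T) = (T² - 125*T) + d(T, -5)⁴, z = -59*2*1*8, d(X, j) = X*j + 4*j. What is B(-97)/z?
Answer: -46753272159/944 ≈ -4.9527e+7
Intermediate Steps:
d(X, j) = 4*j + X*j
z = -944 (z = -118*8 = -59*16 = -944)
B(T) = T² + (-20 - 5*T)⁴ - 125*T (B(T) = (T² - 125*T) + (-5*(4 + T))⁴ = (T² - 125*T) + (-20 - 5*T)⁴ = T² + (-20 - 5*T)⁴ - 125*T)
B(-97)/z = ((-97)² - 125*(-97) + 625*(4 - 97)⁴)/(-944) = (9409 + 12125 + 625*(-93)⁴)*(-1/944) = (9409 + 12125 + 625*74805201)*(-1/944) = (9409 + 12125 + 46753250625)*(-1/944) = 46753272159*(-1/944) = -46753272159/944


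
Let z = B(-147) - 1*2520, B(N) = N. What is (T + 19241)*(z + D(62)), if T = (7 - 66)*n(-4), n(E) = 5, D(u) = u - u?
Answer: -50528982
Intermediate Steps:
D(u) = 0
T = -295 (T = (7 - 66)*5 = -59*5 = -295)
z = -2667 (z = -147 - 1*2520 = -147 - 2520 = -2667)
(T + 19241)*(z + D(62)) = (-295 + 19241)*(-2667 + 0) = 18946*(-2667) = -50528982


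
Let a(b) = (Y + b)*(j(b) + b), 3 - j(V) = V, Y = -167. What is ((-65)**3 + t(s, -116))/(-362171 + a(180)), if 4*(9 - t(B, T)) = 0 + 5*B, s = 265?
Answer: 1099789/1448528 ≈ 0.75925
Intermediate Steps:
j(V) = 3 - V
t(B, T) = 9 - 5*B/4 (t(B, T) = 9 - (0 + 5*B)/4 = 9 - 5*B/4)
a(b) = -501 + 3*b (a(b) = (-167 + b)*((3 - b) + b) = (-167 + b)*3 = -501 + 3*b)
((-65)**3 + t(s, -116))/(-362171 + a(180)) = ((-65)**3 + (9 - 5/4*265))/(-362171 + (-501 + 3*180)) = (-274625 + (9 - 1325/4))/(-362171 + (-501 + 540)) = (-274625 - 1289/4)/(-362171 + 39) = -1099789/4/(-362132) = -1099789/4*(-1/362132) = 1099789/1448528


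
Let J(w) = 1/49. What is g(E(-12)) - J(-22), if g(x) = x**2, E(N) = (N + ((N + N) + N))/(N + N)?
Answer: 195/49 ≈ 3.9796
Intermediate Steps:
J(w) = 1/49
E(N) = 2 (E(N) = (N + (2*N + N))/((2*N)) = (N + 3*N)*(1/(2*N)) = (4*N)*(1/(2*N)) = 2)
g(E(-12)) - J(-22) = 2**2 - 1*1/49 = 4 - 1/49 = 195/49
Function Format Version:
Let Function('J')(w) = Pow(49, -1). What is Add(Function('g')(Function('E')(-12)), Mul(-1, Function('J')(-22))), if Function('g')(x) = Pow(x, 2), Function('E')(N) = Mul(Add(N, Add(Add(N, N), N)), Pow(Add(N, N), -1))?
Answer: Rational(195, 49) ≈ 3.9796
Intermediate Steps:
Function('J')(w) = Rational(1, 49)
Function('E')(N) = 2 (Function('E')(N) = Mul(Add(N, Add(Mul(2, N), N)), Pow(Mul(2, N), -1)) = Mul(Add(N, Mul(3, N)), Mul(Rational(1, 2), Pow(N, -1))) = Mul(Mul(4, N), Mul(Rational(1, 2), Pow(N, -1))) = 2)
Add(Function('g')(Function('E')(-12)), Mul(-1, Function('J')(-22))) = Add(Pow(2, 2), Mul(-1, Rational(1, 49))) = Add(4, Rational(-1, 49)) = Rational(195, 49)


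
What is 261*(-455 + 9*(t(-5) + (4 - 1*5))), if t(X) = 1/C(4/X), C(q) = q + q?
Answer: -980577/8 ≈ -1.2257e+5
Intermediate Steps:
C(q) = 2*q
t(X) = X/8 (t(X) = 1/(2*(4/X)) = 1/(8/X) = X/8)
261*(-455 + 9*(t(-5) + (4 - 1*5))) = 261*(-455 + 9*((⅛)*(-5) + (4 - 1*5))) = 261*(-455 + 9*(-5/8 + (4 - 5))) = 261*(-455 + 9*(-5/8 - 1)) = 261*(-455 + 9*(-13/8)) = 261*(-455 - 117/8) = 261*(-3757/8) = -980577/8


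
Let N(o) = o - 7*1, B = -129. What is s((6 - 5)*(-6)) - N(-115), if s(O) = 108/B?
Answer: 5210/43 ≈ 121.16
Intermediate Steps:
N(o) = -7 + o (N(o) = o - 7 = -7 + o)
s(O) = -36/43 (s(O) = 108/(-129) = 108*(-1/129) = -36/43)
s((6 - 5)*(-6)) - N(-115) = -36/43 - (-7 - 115) = -36/43 - 1*(-122) = -36/43 + 122 = 5210/43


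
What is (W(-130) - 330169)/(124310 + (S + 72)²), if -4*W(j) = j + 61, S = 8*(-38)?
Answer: -1320607/712536 ≈ -1.8534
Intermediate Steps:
S = -304
W(j) = -61/4 - j/4 (W(j) = -(j + 61)/4 = -(61 + j)/4 = -61/4 - j/4)
(W(-130) - 330169)/(124310 + (S + 72)²) = ((-61/4 - ¼*(-130)) - 330169)/(124310 + (-304 + 72)²) = ((-61/4 + 65/2) - 330169)/(124310 + (-232)²) = (69/4 - 330169)/(124310 + 53824) = -1320607/4/178134 = -1320607/4*1/178134 = -1320607/712536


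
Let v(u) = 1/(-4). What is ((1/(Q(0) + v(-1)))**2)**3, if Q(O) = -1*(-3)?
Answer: 4096/1771561 ≈ 0.0023121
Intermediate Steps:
Q(O) = 3
v(u) = -1/4
((1/(Q(0) + v(-1)))**2)**3 = ((1/(3 - 1/4))**2)**3 = ((1/(11/4))**2)**3 = ((4/11)**2)**3 = (16/121)**3 = 4096/1771561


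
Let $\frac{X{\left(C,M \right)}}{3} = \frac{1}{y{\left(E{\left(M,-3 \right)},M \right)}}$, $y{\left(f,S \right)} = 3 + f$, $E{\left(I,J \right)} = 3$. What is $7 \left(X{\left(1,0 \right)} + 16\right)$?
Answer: $\frac{231}{2} \approx 115.5$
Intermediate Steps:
$X{\left(C,M \right)} = \frac{1}{2}$ ($X{\left(C,M \right)} = \frac{3}{3 + 3} = \frac{3}{6} = 3 \cdot \frac{1}{6} = \frac{1}{2}$)
$7 \left(X{\left(1,0 \right)} + 16\right) = 7 \left(\frac{1}{2} + 16\right) = 7 \cdot \frac{33}{2} = \frac{231}{2}$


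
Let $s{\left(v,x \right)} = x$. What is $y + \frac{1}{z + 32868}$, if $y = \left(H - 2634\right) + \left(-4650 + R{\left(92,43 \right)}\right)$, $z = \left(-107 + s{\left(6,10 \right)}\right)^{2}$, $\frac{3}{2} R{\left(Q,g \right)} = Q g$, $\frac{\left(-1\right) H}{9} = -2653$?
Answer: $\frac{2439002410}{126831} \approx 19230.0$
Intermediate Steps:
$H = 23877$ ($H = \left(-9\right) \left(-2653\right) = 23877$)
$R{\left(Q,g \right)} = \frac{2 Q g}{3}$
$z = 9409$ ($z = \left(-107 + 10\right)^{2} = \left(-97\right)^{2} = 9409$)
$y = \frac{57691}{3}$ ($y = \left(23877 - 2634\right) - \left(4650 - \frac{7912}{3}\right) = 21243 + \left(-4650 + \frac{7912}{3}\right) = 21243 - \frac{6038}{3} = \frac{57691}{3} \approx 19230.0$)
$y + \frac{1}{z + 32868} = \frac{57691}{3} + \frac{1}{9409 + 32868} = \frac{57691}{3} + \frac{1}{42277} = \frac{2439002410}{126831}$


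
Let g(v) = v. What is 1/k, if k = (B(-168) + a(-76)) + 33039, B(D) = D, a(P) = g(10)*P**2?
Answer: 1/90631 ≈ 1.1034e-5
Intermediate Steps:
a(P) = 10*P**2
k = 90631 (k = (-168 + 10*(-76)**2) + 33039 = (-168 + 10*5776) + 33039 = (-168 + 57760) + 33039 = 57592 + 33039 = 90631)
1/k = 1/90631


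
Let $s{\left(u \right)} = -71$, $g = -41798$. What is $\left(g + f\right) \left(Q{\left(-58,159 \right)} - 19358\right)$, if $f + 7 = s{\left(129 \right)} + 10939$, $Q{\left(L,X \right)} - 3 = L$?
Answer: $600579981$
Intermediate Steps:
$Q{\left(L,X \right)} = 3 + L$
$f = 10861$ ($f = -7 + \left(-71 + 10939\right) = -7 + 10868 = 10861$)
$\left(g + f\right) \left(Q{\left(-58,159 \right)} - 19358\right) = \left(-41798 + 10861\right) \left(\left(3 - 58\right) - 19358\right) = - 30937 \left(-55 - 19358\right) = \left(-30937\right) \left(-19413\right) = 600579981$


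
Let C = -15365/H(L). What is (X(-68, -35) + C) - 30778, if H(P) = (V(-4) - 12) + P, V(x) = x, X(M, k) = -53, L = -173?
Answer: -830242/27 ≈ -30750.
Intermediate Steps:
H(P) = -16 + P (H(P) = (-4 - 12) + P = -16 + P)
C = 2195/27 (C = -15365/(-16 - 173) = -15365/(-189) = -15365*(-1/189) = 2195/27 ≈ 81.296)
(X(-68, -35) + C) - 30778 = (-53 + 2195/27) - 30778 = 764/27 - 30778 = -830242/27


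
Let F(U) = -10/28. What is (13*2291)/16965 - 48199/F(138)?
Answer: 6073153/45 ≈ 1.3496e+5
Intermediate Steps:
F(U) = -5/14 (F(U) = -10*1/28 = -5/14)
(13*2291)/16965 - 48199/F(138) = (13*2291)/16965 - 48199/(-5/14) = 29783*(1/16965) - 48199*(-14/5) = 79/45 + 674786/5 = 6073153/45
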